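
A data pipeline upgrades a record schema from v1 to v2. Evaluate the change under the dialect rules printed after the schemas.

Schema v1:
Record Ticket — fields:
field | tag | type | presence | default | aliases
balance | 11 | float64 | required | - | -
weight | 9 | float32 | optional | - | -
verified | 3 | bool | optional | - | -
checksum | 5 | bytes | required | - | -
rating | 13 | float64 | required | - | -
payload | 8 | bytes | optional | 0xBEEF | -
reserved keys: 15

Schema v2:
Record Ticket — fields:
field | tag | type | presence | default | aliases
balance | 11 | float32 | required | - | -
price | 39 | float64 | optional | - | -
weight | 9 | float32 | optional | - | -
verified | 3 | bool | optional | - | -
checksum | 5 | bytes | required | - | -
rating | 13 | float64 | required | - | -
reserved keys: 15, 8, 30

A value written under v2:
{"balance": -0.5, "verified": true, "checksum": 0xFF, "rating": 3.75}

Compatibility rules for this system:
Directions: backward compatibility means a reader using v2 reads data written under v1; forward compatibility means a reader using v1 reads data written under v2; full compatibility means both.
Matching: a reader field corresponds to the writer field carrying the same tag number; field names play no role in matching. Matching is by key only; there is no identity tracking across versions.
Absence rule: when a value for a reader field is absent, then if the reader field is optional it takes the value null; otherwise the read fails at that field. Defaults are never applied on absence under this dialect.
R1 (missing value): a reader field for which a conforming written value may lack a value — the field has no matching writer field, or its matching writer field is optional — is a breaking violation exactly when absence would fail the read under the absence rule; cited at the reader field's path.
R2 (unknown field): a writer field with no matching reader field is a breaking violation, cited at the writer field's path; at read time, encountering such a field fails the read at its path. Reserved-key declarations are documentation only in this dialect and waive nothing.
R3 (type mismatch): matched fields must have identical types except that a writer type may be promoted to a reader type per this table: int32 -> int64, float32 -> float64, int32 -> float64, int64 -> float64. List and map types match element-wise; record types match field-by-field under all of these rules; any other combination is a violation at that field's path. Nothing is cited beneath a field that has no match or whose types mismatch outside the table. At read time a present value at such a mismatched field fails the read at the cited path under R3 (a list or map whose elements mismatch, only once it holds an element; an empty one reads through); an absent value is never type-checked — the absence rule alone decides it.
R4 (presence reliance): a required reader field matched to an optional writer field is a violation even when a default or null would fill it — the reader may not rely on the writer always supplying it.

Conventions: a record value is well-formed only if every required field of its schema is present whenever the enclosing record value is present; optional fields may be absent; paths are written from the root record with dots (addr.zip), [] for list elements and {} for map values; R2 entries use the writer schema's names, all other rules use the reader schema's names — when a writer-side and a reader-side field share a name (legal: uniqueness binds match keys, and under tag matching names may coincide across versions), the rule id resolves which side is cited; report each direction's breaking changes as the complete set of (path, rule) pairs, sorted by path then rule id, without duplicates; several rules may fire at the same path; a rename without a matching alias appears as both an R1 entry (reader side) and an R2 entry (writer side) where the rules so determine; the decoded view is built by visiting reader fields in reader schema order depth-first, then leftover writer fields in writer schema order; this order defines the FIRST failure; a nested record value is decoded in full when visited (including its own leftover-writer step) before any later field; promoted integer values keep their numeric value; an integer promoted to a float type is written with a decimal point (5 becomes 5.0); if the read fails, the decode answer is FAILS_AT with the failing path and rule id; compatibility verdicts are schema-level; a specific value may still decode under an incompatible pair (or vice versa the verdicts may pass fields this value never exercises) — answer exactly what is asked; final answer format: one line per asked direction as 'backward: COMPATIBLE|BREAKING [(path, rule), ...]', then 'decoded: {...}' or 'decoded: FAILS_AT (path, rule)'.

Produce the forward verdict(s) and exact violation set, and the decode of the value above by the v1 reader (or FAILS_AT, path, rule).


the writer's type comes first in each Ticket pair
checking forward for Ticket: reader v1 against writer v2:
  balance <- balance (float32 -> float64, writer required)
  weight <- weight (float32 -> float32, writer optional)
  verified <- verified (bool -> bool, writer optional)
  checksum <- checksum (bytes -> bytes, writer required)
  rating <- rating (float64 -> float64, writer required)
  no writer field matches reader payload
  writer price: unknown to reader
  rule R2 violated at price
  => 1 violation(s): forward is BREAKING for Ticket
decoding the Ticket value with the v1 reader:
  balance := -0.5 (float32 -> float64)
  weight := null (not supplied -> null)
  verified := true
  checksum := 0xFF
  rating := 3.75
  payload := null (not supplied -> null)
  => decoded: {"balance": -0.5, "weight": null, "verified": true, "checksum": 0xFF, "rating": 3.75, "payload": null}
ruling out the remaining Ticket differences:
  field balance in record Ticket: type float64 changed to float32 -> fires only in the backward direction of Ticket, which is not asked here
  removed field payload from record Ticket (its key 8 joins the reserved list) -> fires only in the backward direction of Ticket, which is not asked here

forward: BREAKING [(price, R2)]; decoded: {"balance": -0.5, "weight": null, "verified": true, "checksum": 0xFF, "rating": 3.75, "payload": null}


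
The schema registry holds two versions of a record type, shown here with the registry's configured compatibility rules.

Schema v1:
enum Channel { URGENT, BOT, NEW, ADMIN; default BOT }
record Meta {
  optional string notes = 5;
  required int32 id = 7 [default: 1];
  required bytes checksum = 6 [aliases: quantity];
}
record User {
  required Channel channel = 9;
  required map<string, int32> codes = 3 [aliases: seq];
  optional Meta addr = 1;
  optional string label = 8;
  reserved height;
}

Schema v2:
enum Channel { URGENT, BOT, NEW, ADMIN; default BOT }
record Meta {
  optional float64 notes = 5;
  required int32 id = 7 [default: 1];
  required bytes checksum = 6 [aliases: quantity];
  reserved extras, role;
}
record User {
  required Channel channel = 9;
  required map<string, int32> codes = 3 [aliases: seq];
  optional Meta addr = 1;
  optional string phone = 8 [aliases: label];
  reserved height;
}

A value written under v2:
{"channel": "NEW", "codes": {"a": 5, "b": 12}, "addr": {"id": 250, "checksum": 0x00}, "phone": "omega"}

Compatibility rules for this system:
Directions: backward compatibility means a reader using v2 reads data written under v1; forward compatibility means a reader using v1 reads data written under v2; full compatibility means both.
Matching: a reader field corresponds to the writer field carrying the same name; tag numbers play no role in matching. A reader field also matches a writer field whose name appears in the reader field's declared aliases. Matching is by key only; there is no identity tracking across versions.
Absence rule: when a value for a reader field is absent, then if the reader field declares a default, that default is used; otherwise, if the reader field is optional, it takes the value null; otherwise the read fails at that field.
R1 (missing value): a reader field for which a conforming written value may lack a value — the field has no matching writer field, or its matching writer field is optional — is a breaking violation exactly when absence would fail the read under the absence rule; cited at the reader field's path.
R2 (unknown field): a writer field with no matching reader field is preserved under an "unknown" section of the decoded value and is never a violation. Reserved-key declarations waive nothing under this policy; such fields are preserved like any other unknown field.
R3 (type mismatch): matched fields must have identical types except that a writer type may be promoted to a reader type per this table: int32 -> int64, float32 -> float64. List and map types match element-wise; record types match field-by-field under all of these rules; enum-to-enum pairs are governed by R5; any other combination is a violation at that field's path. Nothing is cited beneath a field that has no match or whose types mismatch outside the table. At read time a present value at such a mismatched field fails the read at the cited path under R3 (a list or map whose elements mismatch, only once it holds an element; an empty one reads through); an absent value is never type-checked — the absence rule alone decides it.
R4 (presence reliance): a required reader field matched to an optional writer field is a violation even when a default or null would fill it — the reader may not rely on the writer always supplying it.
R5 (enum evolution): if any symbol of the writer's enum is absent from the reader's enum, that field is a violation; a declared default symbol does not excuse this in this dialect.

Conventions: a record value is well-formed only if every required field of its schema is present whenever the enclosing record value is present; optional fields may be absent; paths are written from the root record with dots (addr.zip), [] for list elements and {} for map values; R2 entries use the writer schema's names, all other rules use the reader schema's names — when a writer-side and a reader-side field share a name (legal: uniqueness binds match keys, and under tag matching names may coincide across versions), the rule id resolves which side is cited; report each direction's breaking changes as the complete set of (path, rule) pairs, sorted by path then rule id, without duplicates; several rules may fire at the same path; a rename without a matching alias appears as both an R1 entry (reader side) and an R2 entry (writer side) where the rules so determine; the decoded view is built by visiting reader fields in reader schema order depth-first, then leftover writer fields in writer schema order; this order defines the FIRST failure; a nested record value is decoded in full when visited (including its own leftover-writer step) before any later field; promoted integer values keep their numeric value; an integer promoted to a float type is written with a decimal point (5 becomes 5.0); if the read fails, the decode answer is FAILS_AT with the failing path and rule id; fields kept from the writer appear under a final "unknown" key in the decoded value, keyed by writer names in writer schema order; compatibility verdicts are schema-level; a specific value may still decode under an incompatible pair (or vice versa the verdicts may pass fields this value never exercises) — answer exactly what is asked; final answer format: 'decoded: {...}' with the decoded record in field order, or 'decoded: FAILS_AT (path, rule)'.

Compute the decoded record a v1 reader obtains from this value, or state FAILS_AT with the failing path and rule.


each type pair in User: writer, then reader
decode (reader v1):
  channel := "NEW"
  codes := {"a": 5, "b": 12}
  addr.notes := null (absent, optional -> null)
  addr.id := 250
  addr.checksum := 0x00
  label := null (absent, optional -> null)
  writer phone: kept under "unknown"
  => decoded: {"channel": "NEW", "codes": {"a": 5, "b": 12}, "addr": {"notes": null, "id": 250, "checksum": 0x00}, "label": null, "unknown": {"phone": "omega"}}
diffs on User not affecting the asked answer:
  field notes in record Meta: type string changed to float64 -> affects the rule determinations only; this particular User value decodes identically

decoded: {"channel": "NEW", "codes": {"a": 5, "b": 12}, "addr": {"notes": null, "id": 250, "checksum": 0x00}, "label": null, "unknown": {"phone": "omega"}}


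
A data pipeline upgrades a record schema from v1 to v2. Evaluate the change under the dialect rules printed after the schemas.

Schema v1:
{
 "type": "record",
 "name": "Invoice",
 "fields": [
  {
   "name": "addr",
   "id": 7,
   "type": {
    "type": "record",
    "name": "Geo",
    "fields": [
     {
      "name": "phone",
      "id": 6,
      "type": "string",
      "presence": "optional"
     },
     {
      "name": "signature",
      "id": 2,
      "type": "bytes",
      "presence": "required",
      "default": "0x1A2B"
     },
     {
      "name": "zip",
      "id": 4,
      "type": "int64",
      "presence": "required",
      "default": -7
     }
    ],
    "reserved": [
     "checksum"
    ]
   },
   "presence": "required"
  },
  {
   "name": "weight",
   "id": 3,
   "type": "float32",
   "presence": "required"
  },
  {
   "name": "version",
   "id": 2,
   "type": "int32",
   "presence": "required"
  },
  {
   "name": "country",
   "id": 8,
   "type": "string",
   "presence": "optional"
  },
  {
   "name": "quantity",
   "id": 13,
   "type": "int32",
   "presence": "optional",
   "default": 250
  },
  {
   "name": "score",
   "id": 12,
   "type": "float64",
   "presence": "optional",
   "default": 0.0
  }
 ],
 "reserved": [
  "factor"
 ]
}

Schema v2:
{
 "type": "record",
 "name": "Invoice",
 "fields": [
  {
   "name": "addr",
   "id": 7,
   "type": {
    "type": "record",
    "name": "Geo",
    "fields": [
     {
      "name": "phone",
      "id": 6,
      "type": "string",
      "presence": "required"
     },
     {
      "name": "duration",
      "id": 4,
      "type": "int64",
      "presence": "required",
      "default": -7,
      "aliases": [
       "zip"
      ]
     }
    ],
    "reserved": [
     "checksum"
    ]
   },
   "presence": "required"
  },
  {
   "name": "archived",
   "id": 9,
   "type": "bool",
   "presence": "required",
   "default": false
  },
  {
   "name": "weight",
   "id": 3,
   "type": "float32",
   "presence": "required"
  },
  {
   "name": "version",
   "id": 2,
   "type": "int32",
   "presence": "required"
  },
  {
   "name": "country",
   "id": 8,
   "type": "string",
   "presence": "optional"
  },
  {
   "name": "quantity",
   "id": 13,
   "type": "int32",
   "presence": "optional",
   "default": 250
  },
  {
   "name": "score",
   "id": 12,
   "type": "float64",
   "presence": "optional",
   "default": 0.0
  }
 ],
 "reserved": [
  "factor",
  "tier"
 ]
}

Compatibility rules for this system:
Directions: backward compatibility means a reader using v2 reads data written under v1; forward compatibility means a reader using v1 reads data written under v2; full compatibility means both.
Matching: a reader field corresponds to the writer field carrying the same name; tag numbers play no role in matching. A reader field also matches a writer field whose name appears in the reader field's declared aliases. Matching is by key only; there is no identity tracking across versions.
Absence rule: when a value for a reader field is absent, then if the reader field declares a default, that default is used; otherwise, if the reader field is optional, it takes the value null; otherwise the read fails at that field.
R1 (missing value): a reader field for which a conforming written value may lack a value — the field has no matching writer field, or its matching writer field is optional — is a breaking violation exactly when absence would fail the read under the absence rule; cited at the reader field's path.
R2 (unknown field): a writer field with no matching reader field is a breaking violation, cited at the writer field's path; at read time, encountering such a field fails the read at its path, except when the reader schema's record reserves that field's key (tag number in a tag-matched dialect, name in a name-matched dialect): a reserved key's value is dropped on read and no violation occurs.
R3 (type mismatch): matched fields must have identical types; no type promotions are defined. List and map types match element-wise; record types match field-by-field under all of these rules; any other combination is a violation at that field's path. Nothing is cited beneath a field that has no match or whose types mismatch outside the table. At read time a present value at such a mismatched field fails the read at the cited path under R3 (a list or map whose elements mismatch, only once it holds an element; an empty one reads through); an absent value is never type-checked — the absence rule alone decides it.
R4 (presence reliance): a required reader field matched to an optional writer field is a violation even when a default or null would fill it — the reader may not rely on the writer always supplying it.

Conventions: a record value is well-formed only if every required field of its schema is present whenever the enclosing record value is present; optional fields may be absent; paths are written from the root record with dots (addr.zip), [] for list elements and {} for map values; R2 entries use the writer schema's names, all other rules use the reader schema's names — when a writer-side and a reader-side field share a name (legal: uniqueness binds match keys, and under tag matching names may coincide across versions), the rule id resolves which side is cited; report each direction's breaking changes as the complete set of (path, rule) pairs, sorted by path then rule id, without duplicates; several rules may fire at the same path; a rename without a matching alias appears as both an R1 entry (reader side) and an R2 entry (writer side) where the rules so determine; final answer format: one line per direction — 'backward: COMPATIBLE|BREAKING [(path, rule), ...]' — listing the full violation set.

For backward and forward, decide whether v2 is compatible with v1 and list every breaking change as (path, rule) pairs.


backward: BREAKING [(addr.phone, R1), (addr.phone, R4), (addr.signature, R2)]; forward: BREAKING [(addr.duration, R2), (archived, R2)]

arrows below run writer -> reader for Invoice
backward analysis of Invoice with v2 as reader and v1 as writer:
  addr: Geo -> Geo, writer required; from addr
  archived: no writer-side match
  weight: float32 -> float32, writer required; from weight
  version: int32 -> int32, writer required; from version
  country: string -> string, writer optional; from country
  quantity: int32 -> int32, writer optional; from quantity
  score: float64 -> float64, writer optional; from score
  addr.phone: string -> string, writer optional; from addr.phone
  addr.duration: int64 -> int64, writer required; from addr.zip
  addr.signature (writer side), unknown to reader
  rule R1 violated at addr.phone
  rule R4 violated at addr.phone
  rule R2 violated at addr.signature
  => backward: BREAKING (3)
forward analysis of Invoice with v1 as reader and v2 as writer:
  addr: Geo -> Geo, writer required; from addr
  weight: float32 -> float32, writer required; from weight
  version: int32 -> int32, writer required; from version
  country: string -> string, writer optional; from country
  quantity: int32 -> int32, writer optional; from quantity
  score: float64 -> float64, writer optional; from score
  archived (writer side), unknown to reader
  addr.phone: string -> string, writer required; from addr.phone
  addr.signature: no writer-side match
  addr.zip: no writer-side match
  addr.duration (writer side), unknown to reader
  rule R2 violated at addr.duration
  rule R2 violated at archived
  => forward: BREAKING (2)


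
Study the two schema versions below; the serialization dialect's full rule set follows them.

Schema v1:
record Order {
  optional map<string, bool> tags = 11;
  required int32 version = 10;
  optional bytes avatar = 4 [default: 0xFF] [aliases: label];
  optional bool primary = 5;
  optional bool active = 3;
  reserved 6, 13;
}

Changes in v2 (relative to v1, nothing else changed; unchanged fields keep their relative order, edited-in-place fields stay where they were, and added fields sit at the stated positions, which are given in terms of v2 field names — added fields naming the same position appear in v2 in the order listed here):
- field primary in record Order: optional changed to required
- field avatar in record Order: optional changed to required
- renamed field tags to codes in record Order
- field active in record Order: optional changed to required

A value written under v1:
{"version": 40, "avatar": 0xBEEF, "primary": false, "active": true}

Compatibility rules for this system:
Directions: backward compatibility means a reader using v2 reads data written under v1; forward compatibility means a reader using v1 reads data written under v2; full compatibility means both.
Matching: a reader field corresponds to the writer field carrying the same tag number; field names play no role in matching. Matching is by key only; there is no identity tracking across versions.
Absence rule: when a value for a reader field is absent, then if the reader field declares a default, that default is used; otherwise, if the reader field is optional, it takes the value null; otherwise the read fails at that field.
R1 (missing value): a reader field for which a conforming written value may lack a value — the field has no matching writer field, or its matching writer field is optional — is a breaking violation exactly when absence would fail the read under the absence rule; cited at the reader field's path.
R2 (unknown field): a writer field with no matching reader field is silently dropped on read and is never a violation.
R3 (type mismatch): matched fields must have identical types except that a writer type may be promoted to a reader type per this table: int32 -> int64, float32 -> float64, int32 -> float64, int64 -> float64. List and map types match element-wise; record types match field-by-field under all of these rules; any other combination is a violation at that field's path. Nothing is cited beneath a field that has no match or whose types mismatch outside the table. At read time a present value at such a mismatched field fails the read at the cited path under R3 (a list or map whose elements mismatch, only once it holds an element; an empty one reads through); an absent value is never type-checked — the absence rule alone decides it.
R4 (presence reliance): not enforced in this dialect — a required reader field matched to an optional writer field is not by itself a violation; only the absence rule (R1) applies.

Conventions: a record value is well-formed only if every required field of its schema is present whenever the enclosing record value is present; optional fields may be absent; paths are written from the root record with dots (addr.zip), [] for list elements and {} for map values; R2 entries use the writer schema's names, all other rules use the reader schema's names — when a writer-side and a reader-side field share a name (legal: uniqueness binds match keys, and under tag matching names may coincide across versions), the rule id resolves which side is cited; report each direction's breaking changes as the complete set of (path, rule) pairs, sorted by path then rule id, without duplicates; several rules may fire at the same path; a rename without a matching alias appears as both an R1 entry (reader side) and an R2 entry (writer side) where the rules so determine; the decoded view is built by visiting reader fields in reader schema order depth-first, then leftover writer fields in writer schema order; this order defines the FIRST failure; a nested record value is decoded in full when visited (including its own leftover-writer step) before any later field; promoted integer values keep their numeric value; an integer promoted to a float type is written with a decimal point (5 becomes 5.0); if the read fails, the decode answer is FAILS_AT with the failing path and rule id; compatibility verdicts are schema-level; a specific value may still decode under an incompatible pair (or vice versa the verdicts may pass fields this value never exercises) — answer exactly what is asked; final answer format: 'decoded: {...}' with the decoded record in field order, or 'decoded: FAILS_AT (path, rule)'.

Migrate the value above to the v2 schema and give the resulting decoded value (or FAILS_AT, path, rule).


decoded: {"codes": null, "version": 40, "avatar": 0xBEEF, "primary": false, "active": true}

in Order below, arrows point writer -> reader
decode (reader v2):
  codes := null (not supplied -> null)
  version := 40
  avatar := 0xBEEF
  primary := false
  active := true
  => decoded: {"codes": null, "version": 40, "avatar": 0xBEEF, "primary": false, "active": true}
diffs on Order not affecting the asked answer:
  field primary in record Order: optional changed to required -> a verdict-level change on Order — the shown value reads the same
  field avatar in record Order: optional changed to required -> inert under this dialect — no rule fires on Order and the result does not move
  field active in record Order: optional changed to required -> a verdict-level change on Order — the shown value reads the same


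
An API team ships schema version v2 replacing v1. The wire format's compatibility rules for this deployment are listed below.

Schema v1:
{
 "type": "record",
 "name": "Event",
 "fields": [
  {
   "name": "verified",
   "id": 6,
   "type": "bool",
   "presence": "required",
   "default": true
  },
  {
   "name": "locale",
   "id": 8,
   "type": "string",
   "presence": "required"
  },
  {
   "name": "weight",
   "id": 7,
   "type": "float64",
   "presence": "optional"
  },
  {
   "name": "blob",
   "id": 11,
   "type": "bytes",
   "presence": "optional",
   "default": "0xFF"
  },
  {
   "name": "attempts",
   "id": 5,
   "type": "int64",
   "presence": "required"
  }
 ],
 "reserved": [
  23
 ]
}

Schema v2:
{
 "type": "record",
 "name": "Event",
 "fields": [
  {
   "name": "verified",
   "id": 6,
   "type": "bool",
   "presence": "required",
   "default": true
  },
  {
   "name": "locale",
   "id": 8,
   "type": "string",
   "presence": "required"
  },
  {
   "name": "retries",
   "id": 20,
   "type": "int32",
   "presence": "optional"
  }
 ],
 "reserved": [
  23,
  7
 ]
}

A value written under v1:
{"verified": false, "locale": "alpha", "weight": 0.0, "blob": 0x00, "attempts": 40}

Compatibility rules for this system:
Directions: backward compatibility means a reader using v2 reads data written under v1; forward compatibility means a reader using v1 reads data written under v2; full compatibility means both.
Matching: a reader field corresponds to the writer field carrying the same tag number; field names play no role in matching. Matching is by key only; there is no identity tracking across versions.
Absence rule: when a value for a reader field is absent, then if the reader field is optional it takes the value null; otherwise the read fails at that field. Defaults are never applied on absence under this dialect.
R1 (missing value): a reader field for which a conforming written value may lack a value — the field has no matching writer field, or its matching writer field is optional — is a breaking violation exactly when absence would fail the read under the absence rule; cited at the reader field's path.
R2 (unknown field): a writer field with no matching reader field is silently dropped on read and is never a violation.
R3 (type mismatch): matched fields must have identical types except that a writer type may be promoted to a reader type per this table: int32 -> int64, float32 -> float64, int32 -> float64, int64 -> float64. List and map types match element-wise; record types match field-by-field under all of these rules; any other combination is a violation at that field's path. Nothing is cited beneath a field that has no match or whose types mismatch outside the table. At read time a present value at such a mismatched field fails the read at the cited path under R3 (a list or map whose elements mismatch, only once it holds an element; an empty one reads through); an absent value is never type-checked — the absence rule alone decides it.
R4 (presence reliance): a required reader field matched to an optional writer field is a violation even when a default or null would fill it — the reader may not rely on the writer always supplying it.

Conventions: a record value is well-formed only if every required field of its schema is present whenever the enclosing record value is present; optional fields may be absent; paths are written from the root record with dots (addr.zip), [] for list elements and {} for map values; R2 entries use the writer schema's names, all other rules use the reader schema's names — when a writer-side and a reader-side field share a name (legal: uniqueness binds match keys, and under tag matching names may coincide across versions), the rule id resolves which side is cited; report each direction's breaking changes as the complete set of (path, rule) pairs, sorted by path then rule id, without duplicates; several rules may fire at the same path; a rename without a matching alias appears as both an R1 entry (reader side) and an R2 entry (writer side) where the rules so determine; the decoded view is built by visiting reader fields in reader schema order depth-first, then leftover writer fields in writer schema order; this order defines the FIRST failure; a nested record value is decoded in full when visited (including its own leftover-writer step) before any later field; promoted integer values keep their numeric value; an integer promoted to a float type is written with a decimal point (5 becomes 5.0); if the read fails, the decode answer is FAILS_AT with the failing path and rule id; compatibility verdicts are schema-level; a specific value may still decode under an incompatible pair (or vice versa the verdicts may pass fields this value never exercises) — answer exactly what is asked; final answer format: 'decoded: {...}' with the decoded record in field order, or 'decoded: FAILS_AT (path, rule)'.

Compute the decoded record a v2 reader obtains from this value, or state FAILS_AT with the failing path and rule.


decoded: {"verified": false, "locale": "alpha", "retries": null}

arrows below run writer -> reader for Event
decode (reader v2):
  verified := false
  locale := "alpha"
  retries := null (absent, optional -> null)
  writer weight: unknown -> dropped
  writer blob: unknown -> dropped
  writer attempts: unknown -> dropped
  => decoded: {"verified": false, "locale": "alpha", "retries": null}


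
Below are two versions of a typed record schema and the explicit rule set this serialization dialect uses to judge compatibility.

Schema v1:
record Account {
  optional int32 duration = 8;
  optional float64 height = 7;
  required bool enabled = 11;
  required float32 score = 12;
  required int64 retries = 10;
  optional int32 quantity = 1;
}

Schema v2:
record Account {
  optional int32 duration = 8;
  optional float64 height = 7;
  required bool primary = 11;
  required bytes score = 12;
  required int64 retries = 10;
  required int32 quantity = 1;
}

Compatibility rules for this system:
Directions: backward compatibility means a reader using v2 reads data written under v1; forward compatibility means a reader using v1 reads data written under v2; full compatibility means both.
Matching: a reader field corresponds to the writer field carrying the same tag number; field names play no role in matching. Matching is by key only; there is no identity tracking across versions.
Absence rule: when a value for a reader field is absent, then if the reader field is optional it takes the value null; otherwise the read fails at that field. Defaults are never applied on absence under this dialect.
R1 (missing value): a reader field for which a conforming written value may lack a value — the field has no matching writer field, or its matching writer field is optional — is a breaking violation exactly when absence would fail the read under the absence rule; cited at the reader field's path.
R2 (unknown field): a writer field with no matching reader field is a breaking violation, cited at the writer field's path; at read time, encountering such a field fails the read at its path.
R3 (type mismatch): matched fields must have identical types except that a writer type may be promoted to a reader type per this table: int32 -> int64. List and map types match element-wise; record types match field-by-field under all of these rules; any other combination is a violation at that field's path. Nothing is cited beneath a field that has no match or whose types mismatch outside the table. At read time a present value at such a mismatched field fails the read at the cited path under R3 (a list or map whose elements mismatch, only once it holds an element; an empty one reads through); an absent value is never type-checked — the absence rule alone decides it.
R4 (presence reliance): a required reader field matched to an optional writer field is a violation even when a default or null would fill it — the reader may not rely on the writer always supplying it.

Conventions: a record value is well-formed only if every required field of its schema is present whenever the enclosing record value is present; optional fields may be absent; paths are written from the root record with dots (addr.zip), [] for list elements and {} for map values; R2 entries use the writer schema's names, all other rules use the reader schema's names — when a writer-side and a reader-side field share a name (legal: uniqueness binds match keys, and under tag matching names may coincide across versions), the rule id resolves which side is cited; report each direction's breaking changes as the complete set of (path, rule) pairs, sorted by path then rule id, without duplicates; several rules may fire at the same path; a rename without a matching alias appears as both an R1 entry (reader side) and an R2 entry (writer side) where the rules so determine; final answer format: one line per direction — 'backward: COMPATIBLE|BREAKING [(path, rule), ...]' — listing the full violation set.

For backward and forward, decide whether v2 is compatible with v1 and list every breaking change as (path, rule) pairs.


backward: BREAKING [(quantity, R1), (quantity, R4), (score, R3)]; forward: BREAKING [(score, R3)]

the writer's type comes first in each Account pair
backward analysis of Account with v2 as reader and v1 as writer:
  int32 -> int32, writer optional: duration aligns to duration
  float64 -> float64, writer optional: height aligns to height
  bool -> bool, writer required: primary aligns to enabled
  float32 -> bytes, writer required: score aligns to score
  int64 -> int64, writer required: retries aligns to retries
  int32 -> int32, writer optional: quantity aligns to quantity
  rule R1 violated at quantity
  rule R4 violated at quantity
  rule R3 violated at score
  => 3 violation(s): backward is BREAKING for Account
forward analysis of Account with v1 as reader and v2 as writer:
  int32 -> int32, writer optional: duration aligns to duration
  float64 -> float64, writer optional: height aligns to height
  bool -> bool, writer required: enabled aligns to primary
  bytes -> float32, writer required: score aligns to score
  int64 -> int64, writer required: retries aligns to retries
  int32 -> int32, writer required: quantity aligns to quantity
  rule R3 violated at score
  => 1 violation(s): forward is BREAKING for Account


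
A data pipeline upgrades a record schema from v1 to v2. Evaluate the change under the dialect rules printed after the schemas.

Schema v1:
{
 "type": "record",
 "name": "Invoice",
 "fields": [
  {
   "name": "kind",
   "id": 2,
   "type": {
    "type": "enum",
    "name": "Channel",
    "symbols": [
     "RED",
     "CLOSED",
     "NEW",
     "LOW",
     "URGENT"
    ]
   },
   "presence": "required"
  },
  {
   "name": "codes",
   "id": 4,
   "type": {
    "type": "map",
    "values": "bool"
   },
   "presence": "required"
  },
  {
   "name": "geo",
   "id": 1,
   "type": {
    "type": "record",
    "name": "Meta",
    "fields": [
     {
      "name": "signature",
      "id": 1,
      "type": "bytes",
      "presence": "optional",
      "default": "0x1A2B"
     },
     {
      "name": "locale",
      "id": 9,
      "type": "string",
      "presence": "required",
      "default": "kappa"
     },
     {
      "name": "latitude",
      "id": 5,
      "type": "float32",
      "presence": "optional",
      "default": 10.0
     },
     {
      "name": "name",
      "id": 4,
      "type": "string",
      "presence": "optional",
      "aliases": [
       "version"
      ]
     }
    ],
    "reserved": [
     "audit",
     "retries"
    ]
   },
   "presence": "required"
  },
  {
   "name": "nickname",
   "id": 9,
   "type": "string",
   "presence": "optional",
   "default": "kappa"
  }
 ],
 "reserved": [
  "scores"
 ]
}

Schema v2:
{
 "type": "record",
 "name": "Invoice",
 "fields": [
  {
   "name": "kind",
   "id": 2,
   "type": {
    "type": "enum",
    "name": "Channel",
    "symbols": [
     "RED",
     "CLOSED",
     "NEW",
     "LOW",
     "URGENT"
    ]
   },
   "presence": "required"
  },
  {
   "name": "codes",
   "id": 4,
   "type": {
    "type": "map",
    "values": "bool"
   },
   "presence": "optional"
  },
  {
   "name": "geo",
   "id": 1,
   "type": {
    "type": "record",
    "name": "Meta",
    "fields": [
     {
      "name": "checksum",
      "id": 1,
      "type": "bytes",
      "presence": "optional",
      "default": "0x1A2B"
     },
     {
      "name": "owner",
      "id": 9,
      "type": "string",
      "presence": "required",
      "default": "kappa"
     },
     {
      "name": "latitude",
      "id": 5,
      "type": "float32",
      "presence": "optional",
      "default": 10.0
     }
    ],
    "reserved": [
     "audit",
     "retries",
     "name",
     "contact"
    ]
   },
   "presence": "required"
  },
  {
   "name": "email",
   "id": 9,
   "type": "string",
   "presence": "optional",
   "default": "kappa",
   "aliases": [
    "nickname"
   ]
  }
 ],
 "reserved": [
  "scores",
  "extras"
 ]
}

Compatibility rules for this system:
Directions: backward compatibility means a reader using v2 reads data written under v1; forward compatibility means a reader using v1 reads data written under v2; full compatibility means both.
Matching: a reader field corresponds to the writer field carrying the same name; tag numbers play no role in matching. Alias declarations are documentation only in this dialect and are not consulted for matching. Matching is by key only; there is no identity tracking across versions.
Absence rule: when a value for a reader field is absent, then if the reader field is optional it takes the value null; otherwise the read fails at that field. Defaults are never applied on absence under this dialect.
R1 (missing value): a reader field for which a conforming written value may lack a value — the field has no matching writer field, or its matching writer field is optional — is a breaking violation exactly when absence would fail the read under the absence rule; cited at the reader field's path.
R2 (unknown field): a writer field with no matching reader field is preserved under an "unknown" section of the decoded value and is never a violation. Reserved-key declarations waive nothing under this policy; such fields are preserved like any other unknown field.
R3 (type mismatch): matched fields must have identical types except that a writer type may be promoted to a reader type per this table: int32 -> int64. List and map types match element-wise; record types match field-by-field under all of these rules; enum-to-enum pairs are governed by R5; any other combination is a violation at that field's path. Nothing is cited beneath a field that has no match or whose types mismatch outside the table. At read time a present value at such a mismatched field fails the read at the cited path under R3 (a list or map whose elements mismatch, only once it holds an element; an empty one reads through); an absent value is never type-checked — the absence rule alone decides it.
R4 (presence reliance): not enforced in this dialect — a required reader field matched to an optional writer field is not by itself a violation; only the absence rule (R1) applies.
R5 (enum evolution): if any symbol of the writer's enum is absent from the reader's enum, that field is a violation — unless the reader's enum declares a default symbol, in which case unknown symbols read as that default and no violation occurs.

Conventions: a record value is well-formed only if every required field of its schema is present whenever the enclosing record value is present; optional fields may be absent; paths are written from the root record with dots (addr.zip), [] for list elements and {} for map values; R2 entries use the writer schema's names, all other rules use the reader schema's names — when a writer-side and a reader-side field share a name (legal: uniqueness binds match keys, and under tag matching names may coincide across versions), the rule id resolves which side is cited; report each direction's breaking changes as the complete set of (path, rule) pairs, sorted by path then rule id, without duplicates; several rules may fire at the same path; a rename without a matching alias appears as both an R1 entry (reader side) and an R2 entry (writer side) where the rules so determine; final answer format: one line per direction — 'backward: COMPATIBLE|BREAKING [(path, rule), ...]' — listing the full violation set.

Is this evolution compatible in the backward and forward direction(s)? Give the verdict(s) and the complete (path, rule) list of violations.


the writer's type comes first in each Invoice pair
backward on Invoice — v2 reading data written by v1:
  kind: Channel -> Channel, writer required; from kind
  codes: map<string, bool> -> map<string, bool>, writer required; from codes
  geo: Meta -> Meta, writer required; from geo
  email: no writer-side match
  nickname (writer side), unknown to reader
  geo.checksum: no writer-side match
  geo.owner: no writer-side match
  geo.latitude: float32 -> float32, writer optional; from geo.latitude
  geo.signature (writer side), unknown to reader
  geo.locale (writer side), unknown to reader
  geo.name (writer side), unknown to reader
  R1 fires at geo.owner
  => 1 violation(s): backward is BREAKING for Invoice
forward on Invoice — v1 reading data written by v2:
  kind: Channel -> Channel, writer required; from kind
  codes: map<string, bool> -> map<string, bool>, writer optional; from codes
  geo: Meta -> Meta, writer required; from geo
  nickname: no writer-side match
  email (writer side), unknown to reader
  geo.signature: no writer-side match
  geo.locale: no writer-side match
  geo.latitude: float32 -> float32, writer optional; from geo.latitude
  geo.name: no writer-side match
  geo.checksum (writer side), unknown to reader
  geo.owner (writer side), unknown to reader
  R1 fires at codes
  R1 fires at geo.locale
  => 2 violation(s): forward is BREAKING for Invoice

backward: BREAKING [(geo.owner, R1)]; forward: BREAKING [(codes, R1), (geo.locale, R1)]
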